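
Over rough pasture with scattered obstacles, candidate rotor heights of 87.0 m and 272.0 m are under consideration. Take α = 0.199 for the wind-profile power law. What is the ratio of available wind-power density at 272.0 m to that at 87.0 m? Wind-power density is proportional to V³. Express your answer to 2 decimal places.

Speed ratio: V_B/V_A = (z_B/z_A)^α = (272.0/87.0)^0.199 = (3.1264)^0.199 = 1.25463
Power-density ratio: P_B/P_A = (V_B/V_A)³ = (1.25463)³ = 1.97490

1.97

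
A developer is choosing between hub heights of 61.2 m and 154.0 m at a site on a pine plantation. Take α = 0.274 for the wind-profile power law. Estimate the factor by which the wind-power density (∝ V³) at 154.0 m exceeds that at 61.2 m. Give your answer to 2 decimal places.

Speed ratio: V_B/V_A = (z_B/z_A)^α = (154.0/61.2)^0.274 = (2.5163)^0.274 = 1.28769
Power-density ratio: P_B/P_A = (V_B/V_A)³ = (1.28769)³ = 2.13517

2.14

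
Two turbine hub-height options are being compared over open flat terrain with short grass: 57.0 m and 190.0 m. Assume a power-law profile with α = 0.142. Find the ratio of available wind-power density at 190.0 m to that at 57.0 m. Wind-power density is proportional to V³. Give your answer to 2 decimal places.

1.67

Speed ratio: V_B/V_A = (z_B/z_A)^α = (190.0/57.0)^0.142 = (3.3333)^0.142 = 1.18645
Power-density ratio: P_B/P_A = (V_B/V_A)³ = (1.18645)³ = 1.67011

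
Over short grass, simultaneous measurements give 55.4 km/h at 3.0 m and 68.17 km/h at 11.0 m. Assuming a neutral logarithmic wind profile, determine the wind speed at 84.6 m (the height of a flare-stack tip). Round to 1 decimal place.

Log law: V ∝ ln(z/z₀). From the pair, with r = V₁/V₂ = 0.81267,
ln z₀ = (ln z₁ − r·ln z₂)/(1 − r) = (1.0986 − 0.81267×2.3979)/0.18733 = -4.5381 → z₀ = 0.01069 m
V₃ = V₁ · ln(z₃/z₀)/ln(z₁/z₀) = 55.4 × 8.9760/5.6367 = 88.2205 km/h

88.2 km/h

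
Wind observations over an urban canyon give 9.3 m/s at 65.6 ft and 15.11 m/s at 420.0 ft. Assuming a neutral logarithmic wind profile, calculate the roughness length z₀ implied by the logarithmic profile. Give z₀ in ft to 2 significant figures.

z₀ ≈ 3.4 ft

Log law: V(z) ∝ ln(z/z₀). With r = V₁/V₂ = 9.3/15.11 = 0.61549,
r · ln(z₂/z₀) = ln(z₁/z₀) ⇒ ln z₀ = (ln z₁ − r·ln z₂)/(1 − r)
ln z₀ = (4.18358 − 0.61549×6.04025) / 0.38451 = 1.2116
z₀ = exp(1.2116) = 3.359 ft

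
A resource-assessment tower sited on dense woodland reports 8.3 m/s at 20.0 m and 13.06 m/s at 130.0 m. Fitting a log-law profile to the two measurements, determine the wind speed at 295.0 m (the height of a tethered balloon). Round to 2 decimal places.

Log law: V ∝ ln(z/z₀). From the pair, with r = V₁/V₂ = 0.63553,
ln z₀ = (ln z₁ − r·ln z₂)/(1 − r) = (2.9957 − 0.63553×4.8675)/0.36447 = -0.2681 → z₀ = 0.7648 m
V₃ = V₁ · ln(z₃/z₀)/ln(z₁/z₀) = 8.3 × 5.9551/3.2639 = 15.1438 m/s

15.14 m/s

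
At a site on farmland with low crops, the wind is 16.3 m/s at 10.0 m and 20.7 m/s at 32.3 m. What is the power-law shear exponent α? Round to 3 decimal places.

α ≈ 0.204

Power law: V₂/V₁ = (z₂/z₁)^α ⇒ α = ln(V₂/V₁) / ln(z₂/z₁)
α = ln(20.7/16.3) / ln(32.3/10.0) = ln(1.2699) / ln(3.2300)
  = 0.23897 / 1.17248 = 0.20381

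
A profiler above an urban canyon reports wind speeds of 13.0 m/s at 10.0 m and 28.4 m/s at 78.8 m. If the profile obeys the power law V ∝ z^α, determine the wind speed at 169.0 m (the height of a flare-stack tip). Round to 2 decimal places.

37.91 m/s

First find α: α = ln(V₂/V₁)/ln(z₂/z₁) = ln(28.4/13.0)/ln(78.8/10.0) = 0.78144/2.06433 = 0.3785
Extrapolate from 78.8 m to 169.0 m: V₃ = 28.4 × (169.0/78.8)^0.3785 = 28.4 × 1.3349 = 37.9099 m/s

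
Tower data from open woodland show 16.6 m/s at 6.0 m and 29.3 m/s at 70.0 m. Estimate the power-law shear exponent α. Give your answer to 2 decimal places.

α ≈ 0.23

Power law: V₂/V₁ = (z₂/z₁)^α ⇒ α = ln(V₂/V₁) / ln(z₂/z₁)
α = ln(29.3/16.6) / ln(70.0/6.0) = ln(1.7651) / ln(11.6667)
  = 0.56818 / 2.45674 = 0.23128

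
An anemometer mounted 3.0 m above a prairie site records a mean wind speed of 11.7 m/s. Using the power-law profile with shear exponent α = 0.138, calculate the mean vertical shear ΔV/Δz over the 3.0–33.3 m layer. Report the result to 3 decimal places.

0.152 m/s/m

Power law: V₂ = V₁ · (z₂/z₁)^α = 11.7 × (11.1000)^0.138 = 16.3095 m/s
ΔV/Δz = (16.3095 − 11.7)/(33.3 − 3.0) = 4.6095/30.3000 = 0.15213 m/s/m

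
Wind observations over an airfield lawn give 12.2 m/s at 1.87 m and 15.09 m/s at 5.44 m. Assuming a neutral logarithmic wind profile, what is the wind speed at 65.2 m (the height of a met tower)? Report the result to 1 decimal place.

Log law: V ∝ ln(z/z₀). From the pair, with r = V₁/V₂ = 0.80848,
ln z₀ = (ln z₁ − r·ln z₂)/(1 − r) = (0.6259 − 0.80848×1.6938)/0.19152 = -3.8819 → z₀ = 0.02061 m
V₃ = V₁ · ln(z₃/z₀)/ln(z₁/z₀) = 12.2 × 8.0594/4.5078 = 21.8118 m/s

21.8 m/s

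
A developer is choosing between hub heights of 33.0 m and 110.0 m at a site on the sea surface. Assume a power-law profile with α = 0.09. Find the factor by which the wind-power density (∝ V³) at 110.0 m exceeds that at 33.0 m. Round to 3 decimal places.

Speed ratio: V_B/V_A = (z_B/z_A)^α = (110.0/33.0)^0.09 = (3.3333)^0.09 = 1.11445
Power-density ratio: P_B/P_A = (V_B/V_A)³ = (1.11445)³ = 1.38413

1.384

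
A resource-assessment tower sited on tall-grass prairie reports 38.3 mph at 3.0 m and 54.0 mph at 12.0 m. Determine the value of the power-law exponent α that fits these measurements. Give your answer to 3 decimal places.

α ≈ 0.248

Power law: V₂/V₁ = (z₂/z₁)^α ⇒ α = ln(V₂/V₁) / ln(z₂/z₁)
α = ln(54.0/38.3) / ln(12.0/3.0) = ln(1.4099) / ln(4.0000)
  = 0.34353 / 1.38629 = 0.24781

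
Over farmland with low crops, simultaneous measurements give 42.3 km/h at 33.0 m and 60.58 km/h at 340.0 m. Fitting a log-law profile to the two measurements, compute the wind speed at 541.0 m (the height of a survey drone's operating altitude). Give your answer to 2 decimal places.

Log law: V ∝ ln(z/z₀). From the pair, with r = V₁/V₂ = 0.69825,
ln z₀ = (ln z₁ − r·ln z₂)/(1 − r) = (3.4965 − 0.69825×5.8289)/0.30175 = -1.9008 → z₀ = 0.1495 m
V₃ = V₁ · ln(z₃/z₀)/ln(z₁/z₀) = 42.3 × 8.1942/5.3973 = 64.2202 km/h

64.22 km/h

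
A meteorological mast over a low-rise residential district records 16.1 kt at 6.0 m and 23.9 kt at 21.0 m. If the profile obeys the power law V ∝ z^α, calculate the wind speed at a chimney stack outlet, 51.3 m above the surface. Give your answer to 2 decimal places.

First find α: α = ln(V₂/V₁)/ln(z₂/z₁) = ln(23.9/16.1)/ln(21.0/6.0) = 0.39506/1.25276 = 0.3154
Extrapolate from 21.0 m to 51.3 m: V₃ = 23.9 × (51.3/21.0)^0.3154 = 23.9 × 1.3253 = 31.6754 kt

31.68 kt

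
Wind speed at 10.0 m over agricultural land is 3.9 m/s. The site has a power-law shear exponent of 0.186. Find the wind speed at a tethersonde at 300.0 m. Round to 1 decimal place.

7.3 m/s

Power-law profile: V₂ = V₁ · (z₂/z₁)^α
V₂ = 3.9 × (300.0/10.0)^0.186 = 3.9 × (30.0000)^0.186
    = 3.9 × 1.8825 = 7.3419 m/s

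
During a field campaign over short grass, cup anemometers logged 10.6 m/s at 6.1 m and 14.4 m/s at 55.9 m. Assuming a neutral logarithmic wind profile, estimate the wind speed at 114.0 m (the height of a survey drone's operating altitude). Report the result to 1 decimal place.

Log law: V ∝ ln(z/z₀). From the pair, with r = V₁/V₂ = 0.73611,
ln z₀ = (ln z₁ − r·ln z₂)/(1 − r) = (1.8083 − 0.73611×4.0236)/0.26389 = -4.3712 → z₀ = 0.01264 m
V₃ = V₁ · ln(z₃/z₀)/ln(z₁/z₀) = 10.6 × 9.1074/6.1795 = 15.6224 m/s

15.6 m/s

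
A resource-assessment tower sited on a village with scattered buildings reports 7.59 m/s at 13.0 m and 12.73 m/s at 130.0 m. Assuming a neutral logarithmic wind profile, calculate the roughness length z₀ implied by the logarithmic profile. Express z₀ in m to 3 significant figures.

z₀ ≈ 0.434 m

Log law: V(z) ∝ ln(z/z₀). With r = V₁/V₂ = 7.59/12.73 = 0.59623,
r · ln(z₂/z₀) = ln(z₁/z₀) ⇒ ln z₀ = (ln z₁ − r·ln z₂)/(1 − r)
ln z₀ = (2.56495 − 0.59623×4.86753) / 0.40377 = -0.8352
z₀ = exp(-0.8352) = 0.4338 m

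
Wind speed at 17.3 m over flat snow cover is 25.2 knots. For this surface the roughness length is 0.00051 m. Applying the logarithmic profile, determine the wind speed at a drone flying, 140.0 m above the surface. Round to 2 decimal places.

30.25 knots

Log law: V(z) ∝ ln(z/z₀), so V₂/V₁ = ln(z₂/z₀) / ln(z₁/z₀).
ln(140.0/0.00051) = 12.5227, ln(17.3/0.00051) = 10.4318
V₂ = 25.2 × 12.5227/10.4318 = 25.2 × 1.2004 = 30.2511 knots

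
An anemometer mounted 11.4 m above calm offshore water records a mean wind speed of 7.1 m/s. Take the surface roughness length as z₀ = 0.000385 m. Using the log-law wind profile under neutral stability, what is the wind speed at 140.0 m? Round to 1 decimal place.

Log law: V(z) ∝ ln(z/z₀), so V₂/V₁ = ln(z₂/z₀) / ln(z₁/z₀).
ln(140.0/0.000385) = 12.8039, ln(11.4/0.000385) = 10.2959
V₂ = 7.1 × 12.8039/10.2959 = 7.1 × 1.2436 = 8.8295 m/s

8.8 m/s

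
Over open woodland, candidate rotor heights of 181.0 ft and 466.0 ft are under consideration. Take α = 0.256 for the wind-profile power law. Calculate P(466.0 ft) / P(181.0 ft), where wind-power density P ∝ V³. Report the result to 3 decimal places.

2.067

Speed ratio: V_B/V_A = (z_B/z_A)^α = (466.0/181.0)^0.256 = (2.5746)^0.256 = 1.27392
Power-density ratio: P_B/P_A = (V_B/V_A)³ = (1.27392)³ = 2.06739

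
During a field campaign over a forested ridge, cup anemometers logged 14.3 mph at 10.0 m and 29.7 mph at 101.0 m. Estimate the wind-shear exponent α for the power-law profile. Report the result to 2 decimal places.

Power law: V₂/V₁ = (z₂/z₁)^α ⇒ α = ln(V₂/V₁) / ln(z₂/z₁)
α = ln(29.7/14.3) / ln(101.0/10.0) = ln(2.0769) / ln(10.1000)
  = 0.73089 / 2.31254 = 0.31605

α ≈ 0.32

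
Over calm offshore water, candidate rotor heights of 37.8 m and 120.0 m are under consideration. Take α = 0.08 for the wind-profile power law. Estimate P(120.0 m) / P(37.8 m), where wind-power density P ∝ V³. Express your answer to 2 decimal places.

1.32

Speed ratio: V_B/V_A = (z_B/z_A)^α = (120.0/37.8)^0.08 = (3.1746)^0.08 = 1.09682
Power-density ratio: P_B/P_A = (V_B/V_A)³ = (1.09682)³ = 1.31949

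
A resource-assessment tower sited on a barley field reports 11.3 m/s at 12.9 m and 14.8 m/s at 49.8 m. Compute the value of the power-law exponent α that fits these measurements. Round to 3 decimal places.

Power law: V₂/V₁ = (z₂/z₁)^α ⇒ α = ln(V₂/V₁) / ln(z₂/z₁)
α = ln(14.8/11.3) / ln(49.8/12.9) = ln(1.3097) / ln(3.8605)
  = 0.26982 / 1.35079 = 0.19975

α ≈ 0.200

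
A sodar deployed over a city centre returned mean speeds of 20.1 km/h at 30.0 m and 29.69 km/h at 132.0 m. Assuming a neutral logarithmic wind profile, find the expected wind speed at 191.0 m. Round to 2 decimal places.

32.08 km/h

Log law: V ∝ ln(z/z₀). From the pair, with r = V₁/V₂ = 0.67700,
ln z₀ = (ln z₁ − r·ln z₂)/(1 − r) = (3.4012 − 0.67700×4.8828)/0.32300 = 0.2959 → z₀ = 1.344 m
V₃ = V₁ · ln(z₃/z₀)/ln(z₁/z₀) = 20.1 × 4.9564/3.1053 = 32.0815 km/h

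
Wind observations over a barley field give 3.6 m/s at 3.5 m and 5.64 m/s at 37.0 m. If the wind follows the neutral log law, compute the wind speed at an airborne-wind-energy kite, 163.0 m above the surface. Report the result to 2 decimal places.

Log law: V ∝ ln(z/z₀). From the pair, with r = V₁/V₂ = 0.63830,
ln z₀ = (ln z₁ − r·ln z₂)/(1 − r) = (1.2528 − 0.63830×3.6109)/0.36170 = -2.9087 → z₀ = 0.05455 m
V₃ = V₁ · ln(z₃/z₀)/ln(z₁/z₀) = 3.6 × 8.0024/4.1614 = 6.9228 m/s

6.92 m/s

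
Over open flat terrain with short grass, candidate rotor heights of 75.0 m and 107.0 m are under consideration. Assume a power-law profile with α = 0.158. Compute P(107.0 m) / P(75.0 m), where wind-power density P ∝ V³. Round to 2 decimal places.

1.18

Speed ratio: V_B/V_A = (z_B/z_A)^α = (107.0/75.0)^0.158 = (1.4267)^0.158 = 1.05775
Power-density ratio: P_B/P_A = (V_B/V_A)³ = (1.05775)³ = 1.18345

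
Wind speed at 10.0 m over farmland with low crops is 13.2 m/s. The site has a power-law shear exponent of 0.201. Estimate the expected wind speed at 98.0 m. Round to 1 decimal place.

20.9 m/s

Power-law profile: V₂ = V₁ · (z₂/z₁)^α
V₂ = 13.2 × (98.0/10.0)^0.201 = 13.2 × (9.8000)^0.201
    = 13.2 × 1.5821 = 20.8838 m/s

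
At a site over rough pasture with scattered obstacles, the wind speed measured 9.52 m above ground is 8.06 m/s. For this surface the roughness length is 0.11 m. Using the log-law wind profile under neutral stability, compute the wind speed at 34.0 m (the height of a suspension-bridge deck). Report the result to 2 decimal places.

Log law: V(z) ∝ ln(z/z₀), so V₂/V₁ = ln(z₂/z₀) / ln(z₁/z₀).
ln(34.0/0.11) = 5.7336, ln(9.52/0.11) = 4.4607
V₂ = 8.06 × 5.7336/4.4607 = 8.06 × 1.2854 = 10.3601 m/s

10.36 m/s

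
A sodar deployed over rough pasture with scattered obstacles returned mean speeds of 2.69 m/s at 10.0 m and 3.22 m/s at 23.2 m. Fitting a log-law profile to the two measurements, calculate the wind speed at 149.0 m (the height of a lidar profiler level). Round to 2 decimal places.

Log law: V ∝ ln(z/z₀). From the pair, with r = V₁/V₂ = 0.83540,
ln z₀ = (ln z₁ − r·ln z₂)/(1 − r) = (2.3026 − 0.83540×3.1442)/0.16460 = -1.9688 → z₀ = 0.1396 m
V₃ = V₁ · ln(z₃/z₀)/ln(z₁/z₀) = 2.69 × 6.9727/4.2714 = 4.3913 m/s

4.39 m/s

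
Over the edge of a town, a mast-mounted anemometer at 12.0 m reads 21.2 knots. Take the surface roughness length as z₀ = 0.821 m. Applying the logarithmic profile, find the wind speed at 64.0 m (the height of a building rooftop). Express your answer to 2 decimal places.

Log law: V(z) ∝ ln(z/z₀), so V₂/V₁ = ln(z₂/z₀) / ln(z₁/z₀).
ln(64.0/0.821) = 4.3561, ln(12.0/0.821) = 2.6821
V₂ = 21.2 × 4.3561/2.6821 = 21.2 × 1.6241 = 34.4313 knots

34.43 knots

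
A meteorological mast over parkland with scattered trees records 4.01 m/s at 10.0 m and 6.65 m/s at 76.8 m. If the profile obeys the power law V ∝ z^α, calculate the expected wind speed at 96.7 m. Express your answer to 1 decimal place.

First find α: α = ln(V₂/V₁)/ln(z₂/z₁) = ln(6.65/4.01)/ln(76.8/10.0) = 0.50583/2.03862 = 0.2481
Extrapolate from 76.8 m to 96.7 m: V₃ = 6.65 × (96.7/76.8)^0.2481 = 6.65 × 1.0588 = 7.0413 m/s

7.0 m/s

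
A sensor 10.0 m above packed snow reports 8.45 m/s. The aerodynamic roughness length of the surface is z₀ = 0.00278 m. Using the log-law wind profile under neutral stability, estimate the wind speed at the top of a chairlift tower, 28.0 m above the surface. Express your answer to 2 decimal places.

9.51 m/s

Log law: V(z) ∝ ln(z/z₀), so V₂/V₁ = ln(z₂/z₀) / ln(z₁/z₀).
ln(28.0/0.00278) = 9.2175, ln(10.0/0.00278) = 8.1879
V₂ = 8.45 × 9.2175/8.1879 = 8.45 × 1.1257 = 9.5126 m/s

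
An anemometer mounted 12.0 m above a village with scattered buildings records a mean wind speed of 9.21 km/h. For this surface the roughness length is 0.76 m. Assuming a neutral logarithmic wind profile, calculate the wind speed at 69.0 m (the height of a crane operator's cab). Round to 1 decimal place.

15.0 km/h

Log law: V(z) ∝ ln(z/z₀), so V₂/V₁ = ln(z₂/z₀) / ln(z₁/z₀).
ln(69.0/0.76) = 4.5085, ln(12.0/0.76) = 2.7593
V₂ = 9.21 × 4.5085/2.7593 = 9.21 × 1.6339 = 15.0484 km/h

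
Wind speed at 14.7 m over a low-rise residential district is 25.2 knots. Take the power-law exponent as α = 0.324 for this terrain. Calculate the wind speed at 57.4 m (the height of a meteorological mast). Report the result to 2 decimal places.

Power-law profile: V₂ = V₁ · (z₂/z₁)^α
V₂ = 25.2 × (57.4/14.7)^0.324 = 25.2 × (3.9048)^0.324
    = 25.2 × 1.5548 = 39.1811 knots

39.18 knots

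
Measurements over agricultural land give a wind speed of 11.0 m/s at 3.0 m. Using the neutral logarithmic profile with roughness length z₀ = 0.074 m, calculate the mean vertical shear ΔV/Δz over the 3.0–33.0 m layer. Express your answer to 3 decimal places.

0.237 m/s/m

Log law: V₂ = V₁ · ln(z₂/z₀)/ln(z₁/z₀) = 11.0 × 6.1002/3.7023 = 18.1244 m/s
ΔV/Δz = (18.1244 − 11.0)/(33.0 − 3.0) = 7.1244/30.0000 = 0.23748 m/s/m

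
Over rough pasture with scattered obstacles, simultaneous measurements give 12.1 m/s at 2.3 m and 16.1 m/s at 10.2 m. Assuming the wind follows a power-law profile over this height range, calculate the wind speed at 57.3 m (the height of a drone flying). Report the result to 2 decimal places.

22.42 m/s

First find α: α = ln(V₂/V₁)/ln(z₂/z₁) = ln(16.1/12.1)/ln(10.2/2.3) = 0.28561/1.48948 = 0.1918
Extrapolate from 10.2 m to 57.3 m: V₃ = 16.1 × (57.3/10.2)^0.1918 = 16.1 × 1.3923 = 22.4159 m/s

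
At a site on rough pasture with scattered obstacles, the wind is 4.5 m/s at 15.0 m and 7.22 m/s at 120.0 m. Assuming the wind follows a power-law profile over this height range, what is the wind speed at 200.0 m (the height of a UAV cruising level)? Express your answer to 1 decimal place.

8.1 m/s

First find α: α = ln(V₂/V₁)/ln(z₂/z₁) = ln(7.22/4.5)/ln(120.0/15.0) = 0.47278/2.07944 = 0.2274
Extrapolate from 120.0 m to 200.0 m: V₃ = 7.22 × (200.0/120.0)^0.2274 = 7.22 × 1.1232 = 8.1092 m/s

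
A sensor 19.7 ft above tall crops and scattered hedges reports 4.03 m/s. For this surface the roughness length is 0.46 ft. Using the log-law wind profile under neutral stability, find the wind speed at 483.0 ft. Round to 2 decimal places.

7.46 m/s

Log law: V(z) ∝ ln(z/z₀), so V₂/V₁ = ln(z₂/z₀) / ln(z₁/z₀).
ln(483.0/0.46) = 6.9565, ln(19.7/0.46) = 3.7571
V₂ = 4.03 × 6.9565/3.7571 = 4.03 × 1.8515 = 7.4617 m/s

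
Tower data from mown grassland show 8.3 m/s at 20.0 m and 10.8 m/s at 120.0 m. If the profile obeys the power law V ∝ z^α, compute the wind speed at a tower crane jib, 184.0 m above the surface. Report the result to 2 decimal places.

11.50 m/s

First find α: α = ln(V₂/V₁)/ln(z₂/z₁) = ln(10.8/8.3)/ln(120.0/20.0) = 0.26329/1.79176 = 0.1469
Extrapolate from 120.0 m to 184.0 m: V₃ = 10.8 × (184.0/120.0)^0.1469 = 10.8 × 1.0648 = 11.5001 m/s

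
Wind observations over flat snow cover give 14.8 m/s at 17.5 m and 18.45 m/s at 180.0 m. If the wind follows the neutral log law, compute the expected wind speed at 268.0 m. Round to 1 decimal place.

Log law: V ∝ ln(z/z₀). From the pair, with r = V₁/V₂ = 0.80217,
ln z₀ = (ln z₁ − r·ln z₂)/(1 − r) = (2.8622 − 0.80217×5.1930)/0.19783 = -6.5885 → z₀ = 0.001376 m
V₃ = V₁ · ln(z₃/z₀)/ln(z₁/z₀) = 14.8 × 12.1795/9.4507 = 19.0733 m/s

19.1 m/s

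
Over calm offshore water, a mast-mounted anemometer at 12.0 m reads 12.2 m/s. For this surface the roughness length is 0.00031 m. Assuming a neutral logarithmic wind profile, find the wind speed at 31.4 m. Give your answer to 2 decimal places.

Log law: V(z) ∝ ln(z/z₀), so V₂/V₁ = ln(z₂/z₀) / ln(z₁/z₀).
ln(31.4/0.00031) = 11.5257, ln(12.0/0.00031) = 10.5638
V₂ = 12.2 × 11.5257/10.5638 = 12.2 × 1.0911 = 13.3109 m/s

13.31 m/s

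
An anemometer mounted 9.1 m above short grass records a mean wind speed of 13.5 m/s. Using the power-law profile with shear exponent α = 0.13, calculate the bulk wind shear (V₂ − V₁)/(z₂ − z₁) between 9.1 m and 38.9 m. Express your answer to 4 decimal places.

0.0942 m/s/m

Power law: V₂ = V₁ · (z₂/z₁)^α = 13.5 × (4.2747)^0.13 = 16.3062 m/s
ΔV/Δz = (16.3062 − 13.5)/(38.9 − 9.1) = 2.8062/29.8000 = 0.09417 m/s/m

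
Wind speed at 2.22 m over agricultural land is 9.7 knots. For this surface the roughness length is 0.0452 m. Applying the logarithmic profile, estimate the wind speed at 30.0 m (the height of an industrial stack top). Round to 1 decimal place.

16.2 knots

Log law: V(z) ∝ ln(z/z₀), so V₂/V₁ = ln(z₂/z₀) / ln(z₁/z₀).
ln(30.0/0.0452) = 6.4979, ln(2.22/0.0452) = 3.8942
V₂ = 9.7 × 6.4979/3.8942 = 9.7 × 1.6686 = 16.1855 knots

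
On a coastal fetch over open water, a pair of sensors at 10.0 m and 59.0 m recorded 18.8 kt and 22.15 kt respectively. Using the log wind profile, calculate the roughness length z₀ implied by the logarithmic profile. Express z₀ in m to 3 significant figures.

z₀ ≈ 0.000472 m

Log law: V(z) ∝ ln(z/z₀). With r = V₁/V₂ = 18.8/22.15 = 0.84876,
r · ln(z₂/z₀) = ln(z₁/z₀) ⇒ ln z₀ = (ln z₁ − r·ln z₂)/(1 − r)
ln z₀ = (2.30259 − 0.84876×4.07754) / 0.15124 = -7.6583
z₀ = exp(-7.6583) = 0.0004721 m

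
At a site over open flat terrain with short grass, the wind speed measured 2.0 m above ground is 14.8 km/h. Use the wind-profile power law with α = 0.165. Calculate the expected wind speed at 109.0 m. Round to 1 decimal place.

28.6 km/h

Power-law profile: V₂ = V₁ · (z₂/z₁)^α
V₂ = 14.8 × (109.0/2.0)^0.165 = 14.8 × (54.5000)^0.165
    = 14.8 × 1.9342 = 28.6264 km/h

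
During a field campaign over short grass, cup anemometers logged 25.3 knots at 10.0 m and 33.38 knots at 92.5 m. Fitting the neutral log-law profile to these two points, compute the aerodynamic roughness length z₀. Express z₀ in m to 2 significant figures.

z₀ ≈ 0.0094 m

Log law: V(z) ∝ ln(z/z₀). With r = V₁/V₂ = 25.3/33.38 = 0.75794,
r · ln(z₂/z₀) = ln(z₁/z₀) ⇒ ln z₀ = (ln z₁ − r·ln z₂)/(1 − r)
ln z₀ = (2.30259 − 0.75794×4.52721) / 0.24206 = -4.6631
z₀ = exp(-4.6631) = 0.009437 m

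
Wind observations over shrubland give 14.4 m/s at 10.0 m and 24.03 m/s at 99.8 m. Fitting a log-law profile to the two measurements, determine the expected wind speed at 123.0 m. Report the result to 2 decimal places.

24.90 m/s

Log law: V ∝ ln(z/z₀). From the pair, with r = V₁/V₂ = 0.59925,
ln z₀ = (ln z₁ − r·ln z₂)/(1 − r) = (2.3026 − 0.59925×4.6032)/0.40075 = -1.1375 → z₀ = 0.3206 m
V₃ = V₁ · ln(z₃/z₀)/ln(z₁/z₀) = 14.4 × 5.9497/3.4401 = 24.9049 m/s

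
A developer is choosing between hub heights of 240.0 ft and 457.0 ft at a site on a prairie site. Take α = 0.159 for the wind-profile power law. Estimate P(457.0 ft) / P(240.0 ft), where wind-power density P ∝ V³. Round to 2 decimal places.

1.36

Speed ratio: V_B/V_A = (z_B/z_A)^α = (457.0/240.0)^0.159 = (1.9042)^0.159 = 1.10783
Power-density ratio: P_B/P_A = (V_B/V_A)³ = (1.10783)³ = 1.35963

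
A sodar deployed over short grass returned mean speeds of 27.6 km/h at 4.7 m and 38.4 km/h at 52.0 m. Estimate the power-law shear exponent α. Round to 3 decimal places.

α ≈ 0.137

Power law: V₂/V₁ = (z₂/z₁)^α ⇒ α = ln(V₂/V₁) / ln(z₂/z₁)
α = ln(38.4/27.6) / ln(52.0/4.7) = ln(1.3913) / ln(11.0638)
  = 0.33024 / 2.40368 = 0.13739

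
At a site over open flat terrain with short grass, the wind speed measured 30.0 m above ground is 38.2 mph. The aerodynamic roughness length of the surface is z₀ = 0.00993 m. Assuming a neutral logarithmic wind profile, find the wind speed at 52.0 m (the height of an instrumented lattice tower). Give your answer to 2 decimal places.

40.82 mph

Log law: V(z) ∝ ln(z/z₀), so V₂/V₁ = ln(z₂/z₀) / ln(z₁/z₀).
ln(52.0/0.00993) = 8.5634, ln(30.0/0.00993) = 8.0134
V₂ = 38.2 × 8.5634/8.0134 = 38.2 × 1.0686 = 40.8221 mph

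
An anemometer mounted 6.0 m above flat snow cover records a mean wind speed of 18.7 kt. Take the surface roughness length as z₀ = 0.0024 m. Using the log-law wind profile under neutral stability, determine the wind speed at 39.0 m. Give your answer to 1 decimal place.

Log law: V(z) ∝ ln(z/z₀), so V₂/V₁ = ln(z₂/z₀) / ln(z₁/z₀).
ln(39.0/0.0024) = 9.6958, ln(6.0/0.0024) = 7.8240
V₂ = 18.7 × 9.6958/7.8240 = 18.7 × 1.2392 = 23.1737 kt

23.2 kt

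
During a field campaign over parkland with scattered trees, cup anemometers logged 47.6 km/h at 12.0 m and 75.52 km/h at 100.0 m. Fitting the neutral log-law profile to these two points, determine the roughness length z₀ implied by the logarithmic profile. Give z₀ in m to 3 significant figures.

Log law: V(z) ∝ ln(z/z₀). With r = V₁/V₂ = 47.6/75.52 = 0.63030,
r · ln(z₂/z₀) = ln(z₁/z₀) ⇒ ln z₀ = (ln z₁ − r·ln z₂)/(1 − r)
ln z₀ = (2.48491 − 0.63030×4.60517) / 0.36970 = -1.1299
z₀ = exp(-1.1299) = 0.3231 m

z₀ ≈ 0.323 m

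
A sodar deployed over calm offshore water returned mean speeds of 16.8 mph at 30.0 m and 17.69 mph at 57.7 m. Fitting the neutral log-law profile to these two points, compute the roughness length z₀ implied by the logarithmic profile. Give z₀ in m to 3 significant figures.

z₀ ≈ 0.000130 m

Log law: V(z) ∝ ln(z/z₀). With r = V₁/V₂ = 16.8/17.69 = 0.94969,
r · ln(z₂/z₀) = ln(z₁/z₀) ⇒ ln z₀ = (ln z₁ − r·ln z₂)/(1 − r)
ln z₀ = (3.40120 − 0.94969×4.05526) / 0.05031 = -8.9451
z₀ = exp(-8.9451) = 0.0001304 m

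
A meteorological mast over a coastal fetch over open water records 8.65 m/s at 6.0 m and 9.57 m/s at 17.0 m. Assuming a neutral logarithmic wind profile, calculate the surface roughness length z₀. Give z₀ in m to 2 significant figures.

z₀ ≈ 0.00034 m

Log law: V(z) ∝ ln(z/z₀). With r = V₁/V₂ = 8.65/9.57 = 0.90387,
r · ln(z₂/z₀) = ln(z₁/z₀) ⇒ ln z₀ = (ln z₁ − r·ln z₂)/(1 − r)
ln z₀ = (1.79176 − 0.90387×2.83321) / 0.09613 = -8.0002
z₀ = exp(-8.0002) = 0.0003354 m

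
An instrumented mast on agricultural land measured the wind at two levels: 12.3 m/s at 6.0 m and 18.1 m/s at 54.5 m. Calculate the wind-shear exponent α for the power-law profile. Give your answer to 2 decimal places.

α ≈ 0.18

Power law: V₂/V₁ = (z₂/z₁)^α ⇒ α = ln(V₂/V₁) / ln(z₂/z₁)
α = ln(18.1/12.3) / ln(54.5/6.0) = ln(1.4715) / ln(9.0833)
  = 0.38631 / 2.20644 = 0.17508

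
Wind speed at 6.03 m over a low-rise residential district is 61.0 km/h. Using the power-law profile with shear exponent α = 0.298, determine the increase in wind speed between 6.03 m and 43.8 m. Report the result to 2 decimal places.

Power law: V₂ = V₁ · (z₂/z₁)^α = 61.0 × (7.2637)^0.298 = 110.1424 km/h
ΔV = 110.1424 − 61.0 = 49.1424 km/h

49.14 km/h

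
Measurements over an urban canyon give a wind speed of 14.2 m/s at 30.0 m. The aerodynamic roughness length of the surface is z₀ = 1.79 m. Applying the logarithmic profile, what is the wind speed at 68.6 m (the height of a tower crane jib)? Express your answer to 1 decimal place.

18.4 m/s

Log law: V(z) ∝ ln(z/z₀), so V₂/V₁ = ln(z₂/z₀) / ln(z₁/z₀).
ln(68.6/1.79) = 3.6461, ln(30.0/1.79) = 2.8190
V₂ = 14.2 × 3.6461/2.8190 = 14.2 × 1.2934 = 18.3663 m/s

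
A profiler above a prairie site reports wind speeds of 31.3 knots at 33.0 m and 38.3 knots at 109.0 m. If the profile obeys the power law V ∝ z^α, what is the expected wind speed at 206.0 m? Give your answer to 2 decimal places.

First find α: α = ln(V₂/V₁)/ln(z₂/z₁) = ln(38.3/31.3)/ln(109.0/33.0) = 0.20183/1.19484 = 0.1689
Extrapolate from 109.0 m to 206.0 m: V₃ = 38.3 × (206.0/109.0)^0.1689 = 38.3 × 1.1135 = 42.6476 knots

42.65 knots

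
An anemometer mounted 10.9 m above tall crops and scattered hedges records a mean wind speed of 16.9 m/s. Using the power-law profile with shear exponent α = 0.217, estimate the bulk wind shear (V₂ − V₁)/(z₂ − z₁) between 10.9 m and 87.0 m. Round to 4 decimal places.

Power law: V₂ = V₁ · (z₂/z₁)^α = 16.9 × (7.9817)^0.217 = 26.5241 m/s
ΔV/Δz = (26.5241 − 16.9)/(87.0 − 10.9) = 9.6241/76.1000 = 0.12647 m/s/m

0.1265 m/s/m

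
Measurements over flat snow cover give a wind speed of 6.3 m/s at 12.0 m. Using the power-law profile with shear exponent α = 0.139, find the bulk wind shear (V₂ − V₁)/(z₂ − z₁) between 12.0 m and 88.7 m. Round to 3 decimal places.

Power law: V₂ = V₁ · (z₂/z₁)^α = 6.3 × (7.3917)^0.139 = 8.3195 m/s
ΔV/Δz = (8.3195 − 6.3)/(88.7 − 12.0) = 2.0195/76.7000 = 0.02633 m/s/m

0.026 m/s/m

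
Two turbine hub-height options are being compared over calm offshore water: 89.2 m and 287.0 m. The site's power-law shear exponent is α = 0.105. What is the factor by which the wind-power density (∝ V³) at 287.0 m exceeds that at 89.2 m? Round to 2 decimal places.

1.45

Speed ratio: V_B/V_A = (z_B/z_A)^α = (287.0/89.2)^0.105 = (3.2175)^0.105 = 1.13055
Power-density ratio: P_B/P_A = (V_B/V_A)³ = (1.13055)³ = 1.44500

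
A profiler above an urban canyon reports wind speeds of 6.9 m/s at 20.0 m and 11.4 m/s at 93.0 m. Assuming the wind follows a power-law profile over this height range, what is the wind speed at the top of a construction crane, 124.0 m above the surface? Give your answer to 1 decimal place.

12.5 m/s

First find α: α = ln(V₂/V₁)/ln(z₂/z₁) = ln(11.4/6.9)/ln(93.0/20.0) = 0.50209/1.53687 = 0.3267
Extrapolate from 93.0 m to 124.0 m: V₃ = 11.4 × (124.0/93.0)^0.3267 = 11.4 × 1.0985 = 12.5234 m/s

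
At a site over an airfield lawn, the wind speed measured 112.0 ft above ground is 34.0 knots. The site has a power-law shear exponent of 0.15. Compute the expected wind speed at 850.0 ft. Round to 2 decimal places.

46.08 knots

Power-law profile: V₂ = V₁ · (z₂/z₁)^α
V₂ = 34.0 × (850.0/112.0)^0.15 = 34.0 × (7.5893)^0.15
    = 34.0 × 1.3553 = 46.0796 knots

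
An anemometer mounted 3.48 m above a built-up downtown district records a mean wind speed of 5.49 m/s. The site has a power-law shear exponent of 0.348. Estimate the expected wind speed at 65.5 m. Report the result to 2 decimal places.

Power-law profile: V₂ = V₁ · (z₂/z₁)^α
V₂ = 5.49 × (65.5/3.48)^0.348 = 5.49 × (18.8218)^0.348
    = 5.49 × 2.7770 = 15.2460 m/s

15.25 m/s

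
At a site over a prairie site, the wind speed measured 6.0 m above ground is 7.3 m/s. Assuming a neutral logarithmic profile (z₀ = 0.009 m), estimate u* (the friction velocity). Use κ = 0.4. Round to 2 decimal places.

Log law: V(z) = (u*/κ) · ln(z/z₀) ⇒ u* = κ · V / ln(z/z₀)
u* = 0.4 × 7.3 / ln(6.0/0.009) = 0.4 × 7.3 / 6.5023
   = 2.9200 / 6.5023 = 0.4491 m/s

u* ≈ 0.45 m/s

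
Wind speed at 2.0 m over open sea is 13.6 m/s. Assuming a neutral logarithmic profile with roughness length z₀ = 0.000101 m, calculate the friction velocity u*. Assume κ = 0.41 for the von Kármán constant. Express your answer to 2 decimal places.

u* ≈ 0.56 m/s

Log law: V(z) = (u*/κ) · ln(z/z₀) ⇒ u* = κ · V / ln(z/z₀)
u* = 0.41 × 13.6 / ln(2.0/0.000101) = 0.41 × 13.6 / 9.8935
   = 5.5760 / 9.8935 = 0.5636 m/s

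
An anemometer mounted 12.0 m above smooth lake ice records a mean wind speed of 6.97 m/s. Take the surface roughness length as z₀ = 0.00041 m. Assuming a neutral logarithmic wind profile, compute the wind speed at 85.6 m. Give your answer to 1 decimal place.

Log law: V(z) ∝ ln(z/z₀), so V₂/V₁ = ln(z₂/z₀) / ln(z₁/z₀).
ln(85.6/0.00041) = 12.2490, ln(12.0/0.00041) = 10.2843
V₂ = 6.97 × 12.2490/10.2843 = 6.97 × 1.1910 = 8.3016 m/s

8.3 m/s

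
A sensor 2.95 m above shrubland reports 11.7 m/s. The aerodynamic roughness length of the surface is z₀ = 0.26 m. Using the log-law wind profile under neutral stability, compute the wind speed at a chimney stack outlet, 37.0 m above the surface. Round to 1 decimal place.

Log law: V(z) ∝ ln(z/z₀), so V₂/V₁ = ln(z₂/z₀) / ln(z₁/z₀).
ln(37.0/0.26) = 4.9580, ln(2.95/0.26) = 2.4289
V₂ = 11.7 × 4.9580/2.4289 = 11.7 × 2.0413 = 23.8828 m/s

23.9 m/s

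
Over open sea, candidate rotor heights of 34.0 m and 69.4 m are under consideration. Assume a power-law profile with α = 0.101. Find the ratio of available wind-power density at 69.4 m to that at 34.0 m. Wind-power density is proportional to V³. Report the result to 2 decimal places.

1.24

Speed ratio: V_B/V_A = (z_B/z_A)^α = (69.4/34.0)^0.101 = (2.0412)^0.101 = 1.07473
Power-density ratio: P_B/P_A = (V_B/V_A)³ = (1.07473)³ = 1.24135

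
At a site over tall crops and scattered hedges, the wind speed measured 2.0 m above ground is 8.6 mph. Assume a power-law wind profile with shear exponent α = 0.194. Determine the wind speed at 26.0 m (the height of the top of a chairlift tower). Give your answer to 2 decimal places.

14.15 mph

Power-law profile: V₂ = V₁ · (z₂/z₁)^α
V₂ = 8.6 × (26.0/2.0)^0.194 = 8.6 × (13.0000)^0.194
    = 8.6 × 1.6448 = 14.1450 mph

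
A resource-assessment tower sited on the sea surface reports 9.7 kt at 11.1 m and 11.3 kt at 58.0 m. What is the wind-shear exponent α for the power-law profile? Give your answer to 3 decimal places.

α ≈ 0.092

Power law: V₂/V₁ = (z₂/z₁)^α ⇒ α = ln(V₂/V₁) / ln(z₂/z₁)
α = ln(11.3/9.7) / ln(58.0/11.1) = ln(1.1649) / ln(5.2252)
  = 0.15268 / 1.65350 = 0.09234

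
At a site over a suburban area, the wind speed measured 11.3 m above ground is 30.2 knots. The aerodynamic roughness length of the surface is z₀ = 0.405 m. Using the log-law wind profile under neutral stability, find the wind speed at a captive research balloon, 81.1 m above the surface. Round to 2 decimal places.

Log law: V(z) ∝ ln(z/z₀), so V₂/V₁ = ln(z₂/z₀) / ln(z₁/z₀).
ln(81.1/0.405) = 5.2996, ln(11.3/0.405) = 3.3287
V₂ = 30.2 × 5.2996/3.3287 = 30.2 × 1.5921 = 48.0812 knots

48.08 knots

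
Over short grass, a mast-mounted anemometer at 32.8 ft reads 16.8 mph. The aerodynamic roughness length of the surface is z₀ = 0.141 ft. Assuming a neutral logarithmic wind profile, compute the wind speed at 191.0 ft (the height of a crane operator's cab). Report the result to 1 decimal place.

Log law: V(z) ∝ ln(z/z₀), so V₂/V₁ = ln(z₂/z₀) / ln(z₁/z₀).
ln(191.0/0.141) = 7.2113, ln(32.8/0.141) = 5.4494
V₂ = 16.8 × 7.2113/5.4494 = 16.8 × 1.3233 = 22.2316 mph

22.2 mph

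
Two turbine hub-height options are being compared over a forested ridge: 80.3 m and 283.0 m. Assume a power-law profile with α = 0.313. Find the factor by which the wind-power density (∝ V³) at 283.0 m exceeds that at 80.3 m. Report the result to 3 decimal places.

Speed ratio: V_B/V_A = (z_B/z_A)^α = (283.0/80.3)^0.313 = (3.5243)^0.313 = 1.48331
Power-density ratio: P_B/P_A = (V_B/V_A)³ = (1.48331)³ = 3.26362

3.264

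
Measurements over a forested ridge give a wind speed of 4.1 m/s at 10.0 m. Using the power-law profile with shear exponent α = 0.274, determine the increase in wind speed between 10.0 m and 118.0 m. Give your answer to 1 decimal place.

4.0 m/s

Power law: V₂ = V₁ · (z₂/z₁)^α = 4.1 × (11.8000)^0.274 = 8.0627 m/s
ΔV = 8.0627 − 4.1 = 3.9627 m/s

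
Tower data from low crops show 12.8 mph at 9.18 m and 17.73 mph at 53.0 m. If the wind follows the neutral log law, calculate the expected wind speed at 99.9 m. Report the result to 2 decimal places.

19.51 mph

Log law: V ∝ ln(z/z₀). From the pair, with r = V₁/V₂ = 0.72194,
ln z₀ = (ln z₁ − r·ln z₂)/(1 − r) = (2.2170 − 0.72194×3.9703)/0.27806 = -2.3351 → z₀ = 0.09680 m
V₃ = V₁ · ln(z₃/z₀)/ln(z₁/z₀) = 12.8 × 6.9392/4.5521 = 19.5124 mph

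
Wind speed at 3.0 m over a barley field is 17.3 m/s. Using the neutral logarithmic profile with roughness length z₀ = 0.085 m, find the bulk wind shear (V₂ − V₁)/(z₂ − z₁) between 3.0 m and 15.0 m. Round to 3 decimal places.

Log law: V₂ = V₁ · ln(z₂/z₀)/ln(z₁/z₀) = 17.3 × 5.1732/3.5637 = 25.1130 m/s
ΔV/Δz = (25.1130 − 17.3)/(15.0 − 3.0) = 7.8130/12.0000 = 0.65108 m/s/m

0.651 m/s/m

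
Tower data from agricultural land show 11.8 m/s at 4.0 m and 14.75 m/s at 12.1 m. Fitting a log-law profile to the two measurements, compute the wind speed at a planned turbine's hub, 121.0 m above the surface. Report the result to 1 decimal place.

20.9 m/s

Log law: V ∝ ln(z/z₀). From the pair, with r = V₁/V₂ = 0.80000,
ln z₀ = (ln z₁ − r·ln z₂)/(1 − r) = (1.3863 − 0.80000×2.4932)/0.20000 = -3.0414 → z₀ = 0.04777 m
V₃ = V₁ · ln(z₃/z₀)/ln(z₁/z₀) = 11.8 × 7.8371/4.4276 = 20.8866 m/s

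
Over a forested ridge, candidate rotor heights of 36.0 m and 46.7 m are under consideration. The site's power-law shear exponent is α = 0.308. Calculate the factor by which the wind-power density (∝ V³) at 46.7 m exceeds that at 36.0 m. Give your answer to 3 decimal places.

1.272

Speed ratio: V_B/V_A = (z_B/z_A)^α = (46.7/36.0)^0.308 = (1.2972)^0.308 = 1.08345
Power-density ratio: P_B/P_A = (V_B/V_A)³ = (1.08345)³ = 1.27182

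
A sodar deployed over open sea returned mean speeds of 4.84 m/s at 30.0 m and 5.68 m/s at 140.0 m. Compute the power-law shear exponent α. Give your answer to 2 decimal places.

Power law: V₂/V₁ = (z₂/z₁)^α ⇒ α = ln(V₂/V₁) / ln(z₂/z₁)
α = ln(5.68/4.84) / ln(140.0/30.0) = ln(1.1736) / ln(4.6667)
  = 0.16004 / 1.54045 = 0.10389

α ≈ 0.10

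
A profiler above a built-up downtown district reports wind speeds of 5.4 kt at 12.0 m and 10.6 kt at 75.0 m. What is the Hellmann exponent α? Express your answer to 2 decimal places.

α ≈ 0.37

Power law: V₂/V₁ = (z₂/z₁)^α ⇒ α = ln(V₂/V₁) / ln(z₂/z₁)
α = ln(10.6/5.4) / ln(75.0/12.0) = ln(1.9630) / ln(6.2500)
  = 0.67446 / 1.83258 = 0.36804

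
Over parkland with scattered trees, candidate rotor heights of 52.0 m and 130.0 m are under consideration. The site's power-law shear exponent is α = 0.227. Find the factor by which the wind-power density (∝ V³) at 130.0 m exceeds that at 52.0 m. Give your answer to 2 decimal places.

1.87

Speed ratio: V_B/V_A = (z_B/z_A)^α = (130.0/52.0)^0.227 = (2.5000)^0.227 = 1.23121
Power-density ratio: P_B/P_A = (V_B/V_A)³ = (1.23121)³ = 1.86637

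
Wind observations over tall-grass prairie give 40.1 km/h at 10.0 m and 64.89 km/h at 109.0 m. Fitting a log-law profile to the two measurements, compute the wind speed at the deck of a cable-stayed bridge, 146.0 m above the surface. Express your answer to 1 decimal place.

67.9 km/h

Log law: V ∝ ln(z/z₀). From the pair, with r = V₁/V₂ = 0.61797,
ln z₀ = (ln z₁ − r·ln z₂)/(1 − r) = (2.3026 − 0.61797×4.6913)/0.38203 = -1.5614 → z₀ = 0.2098 m
V₃ = V₁ · ln(z₃/z₀)/ln(z₁/z₀) = 40.1 × 6.5451/3.8640 = 67.9230 km/h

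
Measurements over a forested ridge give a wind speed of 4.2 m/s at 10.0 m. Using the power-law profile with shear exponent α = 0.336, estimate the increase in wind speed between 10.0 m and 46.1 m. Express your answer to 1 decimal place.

Power law: V₂ = V₁ · (z₂/z₁)^α = 4.2 × (4.6100)^0.336 = 7.0186 m/s
ΔV = 7.0186 − 4.2 = 2.8186 m/s

2.8 m/s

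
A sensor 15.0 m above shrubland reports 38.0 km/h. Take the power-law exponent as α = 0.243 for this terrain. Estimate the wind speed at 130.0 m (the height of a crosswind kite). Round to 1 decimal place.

64.2 km/h

Power-law profile: V₂ = V₁ · (z₂/z₁)^α
V₂ = 38.0 × (130.0/15.0)^0.243 = 38.0 × (8.6667)^0.243
    = 38.0 × 1.6900 = 64.2217 km/h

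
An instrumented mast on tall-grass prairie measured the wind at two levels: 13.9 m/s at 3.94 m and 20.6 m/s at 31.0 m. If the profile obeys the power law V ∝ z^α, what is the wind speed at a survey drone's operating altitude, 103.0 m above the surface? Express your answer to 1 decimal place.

25.9 m/s

First find α: α = ln(V₂/V₁)/ln(z₂/z₁) = ln(20.6/13.9)/ln(31.0/3.94) = 0.39340/2.06281 = 0.1907
Extrapolate from 31.0 m to 103.0 m: V₃ = 20.6 × (103.0/31.0)^0.1907 = 20.6 × 1.2573 = 25.9011 m/s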